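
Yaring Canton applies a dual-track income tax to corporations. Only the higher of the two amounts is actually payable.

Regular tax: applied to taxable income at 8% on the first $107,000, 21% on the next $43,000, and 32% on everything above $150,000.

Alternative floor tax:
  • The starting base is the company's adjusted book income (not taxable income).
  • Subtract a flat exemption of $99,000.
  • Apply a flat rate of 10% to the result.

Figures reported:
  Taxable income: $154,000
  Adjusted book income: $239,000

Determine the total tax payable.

$18,870

Alternative floor tax:
  Base (adjusted book income): $239,000
  Less exemption $99,000 → base $140,000
  $140,000 × 10% = $14,000

Regular tax:
  $107,000 × 8% = $8,560
  $43,000 × 21% = $9,030
  $4,000 × 32% = $1,280
  → $18,870

$18,870 > $14,000, so the regular tax governs.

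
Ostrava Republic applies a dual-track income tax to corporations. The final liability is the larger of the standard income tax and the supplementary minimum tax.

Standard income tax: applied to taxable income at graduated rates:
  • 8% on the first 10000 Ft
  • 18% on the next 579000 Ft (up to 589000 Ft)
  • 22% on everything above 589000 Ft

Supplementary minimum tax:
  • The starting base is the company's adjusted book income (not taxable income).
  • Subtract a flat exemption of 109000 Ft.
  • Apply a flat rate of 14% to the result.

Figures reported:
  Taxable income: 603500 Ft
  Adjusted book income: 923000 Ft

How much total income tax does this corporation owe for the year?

Standard income tax:
  10000 Ft × 8% = 800 Ft
  579000 Ft × 18% = 104220 Ft
  14500 Ft × 22% = 3190 Ft
  → 108210 Ft

Supplementary minimum tax:
  Base (adjusted book income): 923000 Ft
  Less exemption 109000 Ft → base 814000 Ft
  814000 Ft × 14% = 113960 Ft

113960 Ft > 108210 Ft, so the supplementary minimum tax is the binding amount.

113960 Ft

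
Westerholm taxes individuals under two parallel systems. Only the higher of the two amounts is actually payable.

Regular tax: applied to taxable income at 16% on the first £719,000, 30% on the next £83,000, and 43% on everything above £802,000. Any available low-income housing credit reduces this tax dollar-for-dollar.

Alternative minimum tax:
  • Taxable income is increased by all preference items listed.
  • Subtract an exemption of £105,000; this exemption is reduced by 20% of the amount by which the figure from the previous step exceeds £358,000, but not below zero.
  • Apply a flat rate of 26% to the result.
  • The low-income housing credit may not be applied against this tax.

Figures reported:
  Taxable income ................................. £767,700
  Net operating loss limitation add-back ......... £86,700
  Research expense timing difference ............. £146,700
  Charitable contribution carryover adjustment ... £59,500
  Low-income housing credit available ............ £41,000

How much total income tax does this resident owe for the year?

Alternative minimum tax:
  Adjusted income: £767,700 + £86,700 + £146,700 + £59,500 = £1,060,600
  Exemption: 20% × (£1,060,600 − £358,000) = £140,520 ≥ £105,000, so the exemption is fully phased out
  Base: £1,060,600 − £0 = £1,060,600
  £1,060,600 × 26% = £275,756

Regular tax:
  £719,000 × 16% = £115,040
  £48,700 × 30% = £14,610
  → £129,650
  Less low-income housing credit £41,000 → £88,650

£275,756 > £88,650, so the alternative minimum tax is the binding amount.

£275,756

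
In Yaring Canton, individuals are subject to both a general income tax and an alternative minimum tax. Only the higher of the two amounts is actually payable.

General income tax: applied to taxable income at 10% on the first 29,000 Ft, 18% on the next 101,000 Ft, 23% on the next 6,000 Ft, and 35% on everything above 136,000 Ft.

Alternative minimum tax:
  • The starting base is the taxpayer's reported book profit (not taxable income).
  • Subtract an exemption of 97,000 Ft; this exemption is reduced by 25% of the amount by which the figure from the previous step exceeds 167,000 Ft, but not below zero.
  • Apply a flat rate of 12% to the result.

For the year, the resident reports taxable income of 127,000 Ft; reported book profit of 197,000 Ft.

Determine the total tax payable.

20,540 Ft

Alternative minimum tax:
  Base (reported book profit): 197,000 Ft
  Exemption: 97,000 Ft − 25% × (197,000 Ft − 167,000 Ft) = 97,000 Ft − 7,500 Ft = 89,500 Ft
  Base: 197,000 Ft − 89,500 Ft = 107,500 Ft
  107,500 Ft × 12% = 12,900 Ft

General income tax:
  29,000 Ft × 10% = 2,900 Ft
  98,000 Ft × 18% = 17,640 Ft
  → 20,540 Ft

20,540 Ft > 12,900 Ft, so the general income tax governs.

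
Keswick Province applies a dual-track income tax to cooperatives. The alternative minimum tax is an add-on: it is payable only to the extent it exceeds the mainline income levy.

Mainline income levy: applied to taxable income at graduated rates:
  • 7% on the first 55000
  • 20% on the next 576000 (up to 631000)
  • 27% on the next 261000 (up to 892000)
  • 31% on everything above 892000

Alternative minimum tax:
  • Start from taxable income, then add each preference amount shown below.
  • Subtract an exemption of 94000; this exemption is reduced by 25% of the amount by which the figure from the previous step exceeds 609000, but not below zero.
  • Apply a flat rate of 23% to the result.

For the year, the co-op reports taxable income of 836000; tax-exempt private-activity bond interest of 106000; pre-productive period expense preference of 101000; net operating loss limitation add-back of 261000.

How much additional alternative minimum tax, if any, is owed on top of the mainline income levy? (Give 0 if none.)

125520

Mainline income levy:
  55000 × 7% = 3850
  576000 × 20% = 115200
  205000 × 27% = 55350
  → 174400

Alternative minimum tax:
  Adjusted income: 836000 + 106000 + 101000 + 261000 = 1304000
  Exemption: 25% × (1304000 − 609000) = 173750 ≥ 94000, so the exemption is fully phased out
  Base: 1304000 − 0 = 1304000
  1304000 × 23% = 299920

Excess of alternative minimum tax over mainline income levy: 299920 − 174400 = 125520.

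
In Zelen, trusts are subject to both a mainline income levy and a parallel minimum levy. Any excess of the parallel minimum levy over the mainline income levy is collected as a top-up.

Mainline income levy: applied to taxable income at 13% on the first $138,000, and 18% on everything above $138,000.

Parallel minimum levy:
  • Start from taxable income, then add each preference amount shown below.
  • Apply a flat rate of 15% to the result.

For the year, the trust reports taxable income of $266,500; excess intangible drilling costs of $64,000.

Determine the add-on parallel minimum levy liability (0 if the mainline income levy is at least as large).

$8,505

Mainline income levy:
  $138,000 × 13% = $17,940
  $128,500 × 18% = $23,130
  → $41,070

Parallel minimum levy:
  Adjusted income: $266,500 + $64,000 = $330,500
  $330,500 × 15% = $49,575

Excess of parallel minimum levy over mainline income levy: $49,575 − $41,070 = $8,505.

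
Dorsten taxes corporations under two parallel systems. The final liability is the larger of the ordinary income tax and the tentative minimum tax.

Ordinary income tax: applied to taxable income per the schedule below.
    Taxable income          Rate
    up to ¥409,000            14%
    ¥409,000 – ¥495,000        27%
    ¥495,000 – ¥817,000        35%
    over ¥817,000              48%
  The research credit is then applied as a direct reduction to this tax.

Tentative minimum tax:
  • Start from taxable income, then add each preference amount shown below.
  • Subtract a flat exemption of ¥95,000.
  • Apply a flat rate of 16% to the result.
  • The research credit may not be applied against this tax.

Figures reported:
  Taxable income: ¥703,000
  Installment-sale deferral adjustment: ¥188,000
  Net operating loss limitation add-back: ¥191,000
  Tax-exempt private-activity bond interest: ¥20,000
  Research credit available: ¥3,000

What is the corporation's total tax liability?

Ordinary income tax:
  ¥409,000 × 14% = ¥57,260
  ¥86,000 × 27% = ¥23,220
  ¥208,000 × 35% = ¥72,800
  → ¥153,280
  Less research credit ¥3,000 → ¥150,280

Tentative minimum tax:
  Adjusted income: ¥703,000 + ¥188,000 + ¥191,000 + ¥20,000 = ¥1,102,000
  Less exemption ¥95,000 → base ¥1,007,000
  ¥1,007,000 × 16% = ¥161,120

¥161,120 > ¥150,280, so the tentative minimum tax is the binding amount.

¥161,120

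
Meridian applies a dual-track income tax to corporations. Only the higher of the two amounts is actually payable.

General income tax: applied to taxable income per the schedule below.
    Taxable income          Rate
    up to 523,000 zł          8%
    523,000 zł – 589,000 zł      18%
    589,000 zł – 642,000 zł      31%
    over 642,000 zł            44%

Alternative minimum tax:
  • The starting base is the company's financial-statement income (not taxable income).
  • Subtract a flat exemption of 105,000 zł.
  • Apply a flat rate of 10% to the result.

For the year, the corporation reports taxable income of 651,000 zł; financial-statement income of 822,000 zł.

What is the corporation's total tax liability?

General income tax:
  523,000 zł × 8% = 41,840 zł
  66,000 zł × 18% = 11,880 zł
  53,000 zł × 31% = 16,430 zł
  9,000 zł × 44% = 3,960 zł
  → 74,110 zł

Alternative minimum tax:
  Base (financial-statement income): 822,000 zł
  Less exemption 105,000 zł → base 717,000 zł
  717,000 zł × 10% = 71,700 zł

74,110 zł > 71,700 zł, so the general income tax governs.

74,110 zł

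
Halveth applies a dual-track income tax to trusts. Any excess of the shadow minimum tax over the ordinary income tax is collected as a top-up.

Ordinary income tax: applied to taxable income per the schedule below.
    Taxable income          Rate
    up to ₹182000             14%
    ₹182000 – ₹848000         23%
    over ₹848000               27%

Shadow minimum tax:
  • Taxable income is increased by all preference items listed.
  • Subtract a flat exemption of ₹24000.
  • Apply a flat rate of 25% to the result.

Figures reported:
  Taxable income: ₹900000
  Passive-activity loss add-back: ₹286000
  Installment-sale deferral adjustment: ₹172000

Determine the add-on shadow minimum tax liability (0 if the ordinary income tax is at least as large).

Shadow minimum tax:
  Adjusted income: ₹900000 + ₹286000 + ₹172000 = ₹1358000
  Less exemption ₹24000 → base ₹1334000
  ₹1334000 × 25% = ₹333500

Ordinary income tax:
  ₹182000 × 14% = ₹25480
  ₹666000 × 23% = ₹153180
  ₹52000 × 27% = ₹14040
  → ₹192700

Excess of shadow minimum tax over ordinary income tax: ₹333500 − ₹192700 = ₹140800.

₹140800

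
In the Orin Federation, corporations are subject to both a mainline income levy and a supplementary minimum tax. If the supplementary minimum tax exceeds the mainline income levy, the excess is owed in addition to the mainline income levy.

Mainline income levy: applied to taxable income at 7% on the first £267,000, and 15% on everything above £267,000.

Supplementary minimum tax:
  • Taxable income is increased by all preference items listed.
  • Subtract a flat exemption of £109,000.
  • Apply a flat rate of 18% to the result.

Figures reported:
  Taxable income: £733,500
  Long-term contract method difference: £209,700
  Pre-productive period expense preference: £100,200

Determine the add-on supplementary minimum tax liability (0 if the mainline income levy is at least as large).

£79,527

Supplementary minimum tax:
  Adjusted income: £733,500 + £209,700 + £100,200 = £1,043,400
  Less exemption £109,000 → base £934,400
  £934,400 × 18% = £168,192

Mainline income levy:
  £267,000 × 7% = £18,690
  £466,500 × 15% = £69,975
  → £88,665

Excess of supplementary minimum tax over mainline income levy: £168,192 − £88,665 = £79,527.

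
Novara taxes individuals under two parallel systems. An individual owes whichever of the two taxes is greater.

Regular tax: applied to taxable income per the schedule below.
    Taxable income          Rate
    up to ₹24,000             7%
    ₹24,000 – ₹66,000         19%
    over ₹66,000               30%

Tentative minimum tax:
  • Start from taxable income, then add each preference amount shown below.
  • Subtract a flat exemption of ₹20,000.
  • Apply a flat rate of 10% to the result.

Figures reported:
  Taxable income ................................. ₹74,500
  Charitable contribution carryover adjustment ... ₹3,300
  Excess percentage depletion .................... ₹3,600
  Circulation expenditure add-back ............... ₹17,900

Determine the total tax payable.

₹12,210

Regular tax:
  ₹24,000 × 7% = ₹1,680
  ₹42,000 × 19% = ₹7,980
  ₹8,500 × 30% = ₹2,550
  → ₹12,210

Tentative minimum tax:
  Adjusted income: ₹74,500 + ₹3,300 + ₹3,600 + ₹17,900 = ₹99,300
  Less exemption ₹20,000 → base ₹79,300
  ₹79,300 × 10% = ₹7,930

₹12,210 > ₹7,930, so the regular tax governs.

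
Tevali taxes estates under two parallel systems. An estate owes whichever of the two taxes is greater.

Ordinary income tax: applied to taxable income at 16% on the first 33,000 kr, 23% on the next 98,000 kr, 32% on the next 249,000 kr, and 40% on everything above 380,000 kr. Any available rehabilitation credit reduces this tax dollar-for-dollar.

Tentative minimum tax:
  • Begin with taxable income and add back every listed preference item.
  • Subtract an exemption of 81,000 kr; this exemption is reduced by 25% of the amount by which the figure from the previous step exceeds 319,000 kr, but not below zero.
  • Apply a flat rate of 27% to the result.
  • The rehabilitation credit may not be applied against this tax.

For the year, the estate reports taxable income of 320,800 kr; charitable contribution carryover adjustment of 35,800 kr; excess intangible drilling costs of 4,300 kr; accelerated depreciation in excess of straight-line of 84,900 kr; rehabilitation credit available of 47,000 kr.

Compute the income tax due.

Tentative minimum tax:
  Adjusted income: 320,800 kr + 35,800 kr + 4,300 kr + 84,900 kr = 445,800 kr
  Exemption: 81,000 kr − 25% × (445,800 kr − 319,000 kr) = 81,000 kr − 31,700 kr = 49,300 kr
  Base: 445,800 kr − 49,300 kr = 396,500 kr
  396,500 kr × 27% = 107,055 kr

Ordinary income tax:
  33,000 kr × 16% = 5,280 kr
  98,000 kr × 23% = 22,540 kr
  189,800 kr × 32% = 60,736 kr
  → 88,556 kr
  Less rehabilitation credit 47,000 kr → 41,556 kr

107,055 kr > 41,556 kr, so the tentative minimum tax is the binding amount.

107,055 kr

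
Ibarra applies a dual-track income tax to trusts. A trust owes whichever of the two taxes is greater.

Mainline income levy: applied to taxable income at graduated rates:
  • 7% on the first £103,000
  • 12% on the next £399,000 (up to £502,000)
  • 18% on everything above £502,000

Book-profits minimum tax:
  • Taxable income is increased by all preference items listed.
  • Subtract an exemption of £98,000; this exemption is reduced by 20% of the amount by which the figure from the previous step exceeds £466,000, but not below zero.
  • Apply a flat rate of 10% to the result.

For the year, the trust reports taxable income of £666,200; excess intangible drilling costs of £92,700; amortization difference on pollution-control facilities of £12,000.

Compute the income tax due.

Book-profits minimum tax:
  Adjusted income: £666,200 + £92,700 + £12,000 = £770,900
  Exemption: £98,000 − 20% × (£770,900 − £466,000) = £98,000 − £60,980 = £37,020
  Base: £770,900 − £37,020 = £733,880
  £733,880 × 10% = £73,388

Mainline income levy:
  £103,000 × 7% = £7,210
  £399,000 × 12% = £47,880
  £164,200 × 18% = £29,556
  → £84,646

£84,646 > £73,388, so the mainline income levy governs.

£84,646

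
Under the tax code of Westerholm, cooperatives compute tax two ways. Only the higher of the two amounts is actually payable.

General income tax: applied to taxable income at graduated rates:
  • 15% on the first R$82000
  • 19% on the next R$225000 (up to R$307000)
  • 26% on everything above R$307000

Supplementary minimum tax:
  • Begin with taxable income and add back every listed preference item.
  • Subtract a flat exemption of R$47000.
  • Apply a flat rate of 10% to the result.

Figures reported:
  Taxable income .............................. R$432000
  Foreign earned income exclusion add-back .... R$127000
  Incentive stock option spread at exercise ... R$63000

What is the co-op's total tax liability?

R$87550

General income tax:
  R$82000 × 15% = R$12300
  R$225000 × 19% = R$42750
  R$125000 × 26% = R$32500
  → R$87550

Supplementary minimum tax:
  Adjusted income: R$432000 + R$127000 + R$63000 = R$622000
  Less exemption R$47000 → base R$575000
  R$575000 × 10% = R$57500

R$87550 > R$57500, so the general income tax governs.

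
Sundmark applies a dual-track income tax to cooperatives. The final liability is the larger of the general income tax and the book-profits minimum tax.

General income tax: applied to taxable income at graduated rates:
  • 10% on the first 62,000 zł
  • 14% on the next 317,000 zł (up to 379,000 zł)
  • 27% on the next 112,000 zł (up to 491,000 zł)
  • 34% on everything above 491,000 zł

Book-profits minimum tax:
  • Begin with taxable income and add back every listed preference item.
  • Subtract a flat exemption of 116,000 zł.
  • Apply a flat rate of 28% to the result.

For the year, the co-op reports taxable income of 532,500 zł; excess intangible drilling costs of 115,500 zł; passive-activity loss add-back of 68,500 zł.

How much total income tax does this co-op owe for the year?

168,140 zł

Book-profits minimum tax:
  Adjusted income: 532,500 zł + 115,500 zł + 68,500 zł = 716,500 zł
  Less exemption 116,000 zł → base 600,500 zł
  600,500 zł × 28% = 168,140 zł

General income tax:
  62,000 zł × 10% = 6,200 zł
  317,000 zł × 14% = 44,380 zł
  112,000 zł × 27% = 30,240 zł
  41,500 zł × 34% = 14,110 zł
  → 94,930 zł

168,140 zł > 94,930 zł, so the book-profits minimum tax is the binding amount.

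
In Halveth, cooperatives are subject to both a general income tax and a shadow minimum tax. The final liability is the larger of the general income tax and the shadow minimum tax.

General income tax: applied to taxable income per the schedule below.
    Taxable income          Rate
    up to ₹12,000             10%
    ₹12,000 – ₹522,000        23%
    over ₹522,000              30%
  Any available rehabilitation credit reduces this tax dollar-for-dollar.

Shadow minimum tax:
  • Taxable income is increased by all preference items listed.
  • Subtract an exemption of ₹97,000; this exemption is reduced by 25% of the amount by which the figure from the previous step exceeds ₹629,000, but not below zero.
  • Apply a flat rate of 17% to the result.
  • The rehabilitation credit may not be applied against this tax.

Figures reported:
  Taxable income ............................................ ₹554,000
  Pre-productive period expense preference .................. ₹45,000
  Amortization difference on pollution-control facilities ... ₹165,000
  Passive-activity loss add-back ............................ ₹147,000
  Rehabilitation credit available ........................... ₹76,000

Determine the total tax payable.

Shadow minimum tax:
  Adjusted income: ₹554,000 + ₹45,000 + ₹165,000 + ₹147,000 = ₹911,000
  Exemption: ₹97,000 − 25% × (₹911,000 − ₹629,000) = ₹97,000 − ₹70,500 = ₹26,500
  Base: ₹911,000 − ₹26,500 = ₹884,500
  ₹884,500 × 17% = ₹150,365

General income tax:
  ₹12,000 × 10% = ₹1,200
  ₹510,000 × 23% = ₹117,300
  ₹32,000 × 30% = ₹9,600
  → ₹128,100
  Less rehabilitation credit ₹76,000 → ₹52,100

₹150,365 > ₹52,100, so the shadow minimum tax is the binding amount.

₹150,365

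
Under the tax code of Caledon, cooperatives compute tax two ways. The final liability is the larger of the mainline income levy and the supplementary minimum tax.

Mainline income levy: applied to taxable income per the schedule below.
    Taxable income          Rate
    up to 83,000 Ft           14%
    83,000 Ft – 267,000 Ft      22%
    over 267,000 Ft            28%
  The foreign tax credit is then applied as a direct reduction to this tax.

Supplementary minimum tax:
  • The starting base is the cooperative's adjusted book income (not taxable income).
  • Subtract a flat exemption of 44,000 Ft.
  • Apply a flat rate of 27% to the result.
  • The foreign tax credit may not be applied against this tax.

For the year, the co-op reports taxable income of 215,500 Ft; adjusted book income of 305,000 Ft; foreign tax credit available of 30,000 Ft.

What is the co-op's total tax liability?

Supplementary minimum tax:
  Base (adjusted book income): 305,000 Ft
  Less exemption 44,000 Ft → base 261,000 Ft
  261,000 Ft × 27% = 70,470 Ft

Mainline income levy:
  83,000 Ft × 14% = 11,620 Ft
  132,500 Ft × 22% = 29,150 Ft
  → 40,770 Ft
  Less foreign tax credit 30,000 Ft → 10,770 Ft

70,470 Ft > 10,770 Ft, so the supplementary minimum tax is the binding amount.

70,470 Ft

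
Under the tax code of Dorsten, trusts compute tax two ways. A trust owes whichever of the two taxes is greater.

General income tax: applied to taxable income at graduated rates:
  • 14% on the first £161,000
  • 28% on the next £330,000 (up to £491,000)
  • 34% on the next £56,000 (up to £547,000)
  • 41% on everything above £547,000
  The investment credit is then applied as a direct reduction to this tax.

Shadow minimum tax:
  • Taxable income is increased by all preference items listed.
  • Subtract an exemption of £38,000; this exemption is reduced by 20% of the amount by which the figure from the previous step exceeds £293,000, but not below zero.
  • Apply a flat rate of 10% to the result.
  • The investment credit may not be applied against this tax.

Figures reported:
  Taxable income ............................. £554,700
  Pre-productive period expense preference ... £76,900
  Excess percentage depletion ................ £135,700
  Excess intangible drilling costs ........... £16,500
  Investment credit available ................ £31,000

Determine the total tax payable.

General income tax:
  £161,000 × 14% = £22,540
  £330,000 × 28% = £92,400
  £56,000 × 34% = £19,040
  £7,700 × 41% = £3,157
  → £137,137
  Less investment credit £31,000 → £106,137

Shadow minimum tax:
  Adjusted income: £554,700 + £76,900 + £135,700 + £16,500 = £783,800
  Exemption: 20% × (£783,800 − £293,000) = £98,160 ≥ £38,000, so the exemption is fully phased out
  Base: £783,800 − £0 = £783,800
  £783,800 × 10% = £78,380

£106,137 > £78,380, so the general income tax governs.

£106,137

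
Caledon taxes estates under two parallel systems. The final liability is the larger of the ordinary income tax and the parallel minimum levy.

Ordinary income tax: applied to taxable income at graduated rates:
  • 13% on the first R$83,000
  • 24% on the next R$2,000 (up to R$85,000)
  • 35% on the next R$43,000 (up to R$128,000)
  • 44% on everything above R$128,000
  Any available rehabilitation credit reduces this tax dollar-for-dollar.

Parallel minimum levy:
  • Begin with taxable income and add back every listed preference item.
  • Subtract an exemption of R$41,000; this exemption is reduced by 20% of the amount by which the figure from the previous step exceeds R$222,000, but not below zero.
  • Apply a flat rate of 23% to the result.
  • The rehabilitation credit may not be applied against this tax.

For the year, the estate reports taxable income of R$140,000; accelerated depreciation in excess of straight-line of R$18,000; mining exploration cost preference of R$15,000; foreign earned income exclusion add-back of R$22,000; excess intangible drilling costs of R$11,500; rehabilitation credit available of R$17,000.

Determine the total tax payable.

R$38,065

Ordinary income tax:
  R$83,000 × 13% = R$10,790
  R$2,000 × 24% = R$480
  R$43,000 × 35% = R$15,050
  R$12,000 × 44% = R$5,280
  → R$31,600
  Less rehabilitation credit R$17,000 → R$14,600

Parallel minimum levy:
  Adjusted income: R$140,000 + R$18,000 + R$15,000 + R$22,000 + R$11,500 = R$206,500
  Exemption: R$206,500 ≤ R$222,000, so full R$41,000 applies
  Base: R$206,500 − R$41,000 = R$165,500
  R$165,500 × 23% = R$38,065

R$38,065 > R$14,600, so the parallel minimum levy is the binding amount.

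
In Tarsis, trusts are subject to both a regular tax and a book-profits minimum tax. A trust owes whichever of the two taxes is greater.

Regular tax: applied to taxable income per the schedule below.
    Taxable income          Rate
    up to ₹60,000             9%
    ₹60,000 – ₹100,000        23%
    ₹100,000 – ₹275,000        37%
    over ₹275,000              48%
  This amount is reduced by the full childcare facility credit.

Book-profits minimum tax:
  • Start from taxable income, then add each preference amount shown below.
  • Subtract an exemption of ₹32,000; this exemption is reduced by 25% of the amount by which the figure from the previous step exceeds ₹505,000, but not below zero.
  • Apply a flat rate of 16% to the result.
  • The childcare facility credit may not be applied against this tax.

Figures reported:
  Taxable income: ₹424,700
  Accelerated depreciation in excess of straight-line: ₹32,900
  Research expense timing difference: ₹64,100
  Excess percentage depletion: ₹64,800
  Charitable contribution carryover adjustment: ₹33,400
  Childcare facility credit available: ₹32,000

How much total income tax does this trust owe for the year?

₹119,206

Book-profits minimum tax:
  Adjusted income: ₹424,700 + ₹32,900 + ₹64,100 + ₹64,800 + ₹33,400 = ₹619,900
  Exemption: ₹32,000 − 25% × (₹619,900 − ₹505,000) = ₹32,000 − ₹28,725 = ₹3,275
  Base: ₹619,900 − ₹3,275 = ₹616,625
  ₹616,625 × 16% = ₹98,660

Regular tax:
  ₹60,000 × 9% = ₹5,400
  ₹40,000 × 23% = ₹9,200
  ₹175,000 × 37% = ₹64,750
  ₹149,700 × 48% = ₹71,856
  → ₹151,206
  Less childcare facility credit ₹32,000 → ₹119,206

₹119,206 > ₹98,660, so the regular tax governs.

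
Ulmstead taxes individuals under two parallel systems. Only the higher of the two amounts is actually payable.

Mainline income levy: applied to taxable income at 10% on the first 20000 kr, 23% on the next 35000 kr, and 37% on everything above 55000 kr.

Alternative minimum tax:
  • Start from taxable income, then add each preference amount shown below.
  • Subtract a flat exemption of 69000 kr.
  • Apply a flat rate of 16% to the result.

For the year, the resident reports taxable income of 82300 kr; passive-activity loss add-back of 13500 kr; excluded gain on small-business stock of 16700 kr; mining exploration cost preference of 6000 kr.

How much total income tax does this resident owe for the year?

Alternative minimum tax:
  Adjusted income: 82300 kr + 13500 kr + 16700 kr + 6000 kr = 118500 kr
  Less exemption 69000 kr → base 49500 kr
  49500 kr × 16% = 7920 kr

Mainline income levy:
  20000 kr × 10% = 2000 kr
  35000 kr × 23% = 8050 kr
  27300 kr × 37% = 10101 kr
  → 20151 kr

20151 kr > 7920 kr, so the mainline income levy governs.

20151 kr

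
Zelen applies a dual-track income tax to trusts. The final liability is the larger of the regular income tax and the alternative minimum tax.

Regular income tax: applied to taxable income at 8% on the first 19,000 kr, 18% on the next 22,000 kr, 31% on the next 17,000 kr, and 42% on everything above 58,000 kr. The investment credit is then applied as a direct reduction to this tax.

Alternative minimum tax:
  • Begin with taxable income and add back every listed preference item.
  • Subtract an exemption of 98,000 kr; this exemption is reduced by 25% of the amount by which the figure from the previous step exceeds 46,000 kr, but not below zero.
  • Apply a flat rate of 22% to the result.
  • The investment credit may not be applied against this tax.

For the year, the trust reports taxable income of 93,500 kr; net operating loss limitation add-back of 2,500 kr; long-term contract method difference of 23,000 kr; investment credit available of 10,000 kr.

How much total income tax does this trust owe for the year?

15,660 kr

Regular income tax:
  19,000 kr × 8% = 1,520 kr
  22,000 kr × 18% = 3,960 kr
  17,000 kr × 31% = 5,270 kr
  35,500 kr × 42% = 14,910 kr
  → 25,660 kr
  Less investment credit 10,000 kr → 15,660 kr

Alternative minimum tax:
  Adjusted income: 93,500 kr + 2,500 kr + 23,000 kr = 119,000 kr
  Exemption: 98,000 kr − 25% × (119,000 kr − 46,000 kr) = 98,000 kr − 18,250 kr = 79,750 kr
  Base: 119,000 kr − 79,750 kr = 39,250 kr
  39,250 kr × 22% = 8,635 kr

15,660 kr > 8,635 kr, so the regular income tax governs.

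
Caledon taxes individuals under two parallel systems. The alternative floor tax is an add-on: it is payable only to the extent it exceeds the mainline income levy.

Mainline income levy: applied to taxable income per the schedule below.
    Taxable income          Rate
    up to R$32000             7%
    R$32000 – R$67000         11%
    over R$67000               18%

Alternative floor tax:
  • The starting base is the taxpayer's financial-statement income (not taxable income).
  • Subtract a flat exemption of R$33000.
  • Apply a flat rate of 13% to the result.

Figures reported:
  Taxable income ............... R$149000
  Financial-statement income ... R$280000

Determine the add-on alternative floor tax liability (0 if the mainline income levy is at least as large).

R$11260

Mainline income levy:
  R$32000 × 7% = R$2240
  R$35000 × 11% = R$3850
  R$82000 × 18% = R$14760
  → R$20850

Alternative floor tax:
  Base (financial-statement income): R$280000
  Less exemption R$33000 → base R$247000
  R$247000 × 13% = R$32110

Excess of alternative floor tax over mainline income levy: R$32110 − R$20850 = R$11260.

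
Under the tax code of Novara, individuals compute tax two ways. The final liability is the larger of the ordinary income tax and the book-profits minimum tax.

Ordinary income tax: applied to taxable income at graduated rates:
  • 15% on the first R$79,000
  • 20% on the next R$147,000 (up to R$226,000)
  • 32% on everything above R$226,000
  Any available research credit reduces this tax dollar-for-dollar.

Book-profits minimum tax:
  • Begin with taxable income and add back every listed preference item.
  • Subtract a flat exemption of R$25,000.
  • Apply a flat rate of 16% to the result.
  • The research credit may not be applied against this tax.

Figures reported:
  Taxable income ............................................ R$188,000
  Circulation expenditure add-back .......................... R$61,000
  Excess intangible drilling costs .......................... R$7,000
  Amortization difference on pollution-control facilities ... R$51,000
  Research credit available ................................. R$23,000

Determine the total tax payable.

Ordinary income tax:
  R$79,000 × 15% = R$11,850
  R$109,000 × 20% = R$21,800
  → R$33,650
  Less research credit R$23,000 → R$10,650

Book-profits minimum tax:
  Adjusted income: R$188,000 + R$61,000 + R$7,000 + R$51,000 = R$307,000
  Less exemption R$25,000 → base R$282,000
  R$282,000 × 16% = R$45,120

R$45,120 > R$10,650, so the book-profits minimum tax is the binding amount.

R$45,120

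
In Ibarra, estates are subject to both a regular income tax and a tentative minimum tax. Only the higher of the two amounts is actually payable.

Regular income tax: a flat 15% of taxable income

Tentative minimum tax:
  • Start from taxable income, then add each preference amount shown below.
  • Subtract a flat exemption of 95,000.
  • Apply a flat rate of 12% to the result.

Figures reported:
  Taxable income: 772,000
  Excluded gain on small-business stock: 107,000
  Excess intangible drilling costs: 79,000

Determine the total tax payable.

115,800

Regular income tax:
  772,000 × 15% = 115,800

Tentative minimum tax:
  Adjusted income: 772,000 + 107,000 + 79,000 = 958,000
  Less exemption 95,000 → base 863,000
  863,000 × 12% = 103,560

115,800 > 103,560, so the regular income tax governs.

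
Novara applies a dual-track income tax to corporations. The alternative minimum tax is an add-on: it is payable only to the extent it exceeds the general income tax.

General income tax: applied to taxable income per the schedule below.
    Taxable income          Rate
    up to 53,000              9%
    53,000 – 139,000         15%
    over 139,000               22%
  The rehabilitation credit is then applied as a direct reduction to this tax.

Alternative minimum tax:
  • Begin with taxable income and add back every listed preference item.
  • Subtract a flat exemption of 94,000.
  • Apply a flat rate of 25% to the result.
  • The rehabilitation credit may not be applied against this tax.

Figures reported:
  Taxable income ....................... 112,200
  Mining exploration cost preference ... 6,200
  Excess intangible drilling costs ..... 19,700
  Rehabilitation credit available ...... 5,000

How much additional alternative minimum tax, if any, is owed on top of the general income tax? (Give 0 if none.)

General income tax:
  53,000 × 9% = 4,770
  59,200 × 15% = 8,880
  → 13,650
  Less rehabilitation credit 5,000 → 8,650

Alternative minimum tax:
  Adjusted income: 112,200 + 6,200 + 19,700 = 138,100
  Less exemption 94,000 → base 44,100
  44,100 × 25% = 11,025

Excess of alternative minimum tax over general income tax: 11,025 − 8,650 = 2,375.

2,375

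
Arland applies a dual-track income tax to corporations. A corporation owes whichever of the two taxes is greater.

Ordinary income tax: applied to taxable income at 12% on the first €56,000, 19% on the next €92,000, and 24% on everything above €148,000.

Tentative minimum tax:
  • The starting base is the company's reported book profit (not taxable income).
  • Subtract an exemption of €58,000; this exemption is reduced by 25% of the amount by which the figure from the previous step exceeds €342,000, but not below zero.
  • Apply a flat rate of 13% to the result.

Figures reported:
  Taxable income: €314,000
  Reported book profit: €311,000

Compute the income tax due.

Ordinary income tax:
  €56,000 × 12% = €6,720
  €92,000 × 19% = €17,480
  €166,000 × 24% = €39,840
  → €64,040

Tentative minimum tax:
  Base (reported book profit): €311,000
  Exemption: €311,000 ≤ €342,000, so full €58,000 applies
  Base: €311,000 − €58,000 = €253,000
  €253,000 × 13% = €32,890

€64,040 > €32,890, so the ordinary income tax governs.

€64,040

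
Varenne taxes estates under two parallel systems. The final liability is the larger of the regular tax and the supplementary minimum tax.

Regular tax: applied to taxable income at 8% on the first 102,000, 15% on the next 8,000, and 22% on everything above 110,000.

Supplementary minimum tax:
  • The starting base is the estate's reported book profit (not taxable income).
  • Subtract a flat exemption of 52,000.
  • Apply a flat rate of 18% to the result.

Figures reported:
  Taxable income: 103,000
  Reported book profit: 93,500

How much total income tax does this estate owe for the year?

Supplementary minimum tax:
  Base (reported book profit): 93,500
  Less exemption 52,000 → base 41,500
  41,500 × 18% = 7,470

Regular tax:
  102,000 × 8% = 8,160
  1,000 × 15% = 150
  → 8,310

8,310 > 7,470, so the regular tax governs.

8,310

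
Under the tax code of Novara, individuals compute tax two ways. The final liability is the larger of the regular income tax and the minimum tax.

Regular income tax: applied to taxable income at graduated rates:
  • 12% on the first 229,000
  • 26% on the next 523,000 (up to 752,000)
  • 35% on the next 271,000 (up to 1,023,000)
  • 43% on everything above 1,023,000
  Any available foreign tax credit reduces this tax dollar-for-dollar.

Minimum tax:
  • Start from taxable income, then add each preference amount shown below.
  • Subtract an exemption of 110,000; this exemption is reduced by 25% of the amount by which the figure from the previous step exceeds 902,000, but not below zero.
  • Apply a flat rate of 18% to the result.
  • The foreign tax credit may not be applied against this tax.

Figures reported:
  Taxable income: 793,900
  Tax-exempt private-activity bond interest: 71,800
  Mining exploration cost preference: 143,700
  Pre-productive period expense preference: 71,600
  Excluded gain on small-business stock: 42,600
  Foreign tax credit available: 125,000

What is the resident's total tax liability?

192,420

Regular income tax:
  229,000 × 12% = 27,480
  523,000 × 26% = 135,980
  41,900 × 35% = 14,665
  → 178,125
  Less foreign tax credit 125,000 → 53,125

Minimum tax:
  Adjusted income: 793,900 + 71,800 + 143,700 + 71,600 + 42,600 = 1,123,600
  Exemption: 110,000 − 25% × (1,123,600 − 902,000) = 110,000 − 55,400 = 54,600
  Base: 1,123,600 − 54,600 = 1,069,000
  1,069,000 × 18% = 192,420

192,420 > 53,125, so the minimum tax is the binding amount.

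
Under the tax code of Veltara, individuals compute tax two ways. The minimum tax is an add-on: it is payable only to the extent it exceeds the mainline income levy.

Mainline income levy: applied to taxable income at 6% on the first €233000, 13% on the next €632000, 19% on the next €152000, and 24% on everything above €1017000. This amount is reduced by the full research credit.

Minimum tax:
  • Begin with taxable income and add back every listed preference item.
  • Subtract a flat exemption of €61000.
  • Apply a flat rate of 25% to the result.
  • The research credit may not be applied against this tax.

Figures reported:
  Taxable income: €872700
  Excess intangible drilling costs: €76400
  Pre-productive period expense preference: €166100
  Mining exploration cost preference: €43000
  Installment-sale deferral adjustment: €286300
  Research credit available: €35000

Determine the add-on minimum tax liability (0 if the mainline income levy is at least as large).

Minimum tax:
  Adjusted income: €872700 + €76400 + €166100 + €43000 + €286300 = €1444500
  Less exemption €61000 → base €1383500
  €1383500 × 25% = €345875

Mainline income levy:
  €233000 × 6% = €13980
  €632000 × 13% = €82160
  €7700 × 19% = €1463
  → €97603
  Less research credit €35000 → €62603

Excess of minimum tax over mainline income levy: €345875 − €62603 = €283272.

€283272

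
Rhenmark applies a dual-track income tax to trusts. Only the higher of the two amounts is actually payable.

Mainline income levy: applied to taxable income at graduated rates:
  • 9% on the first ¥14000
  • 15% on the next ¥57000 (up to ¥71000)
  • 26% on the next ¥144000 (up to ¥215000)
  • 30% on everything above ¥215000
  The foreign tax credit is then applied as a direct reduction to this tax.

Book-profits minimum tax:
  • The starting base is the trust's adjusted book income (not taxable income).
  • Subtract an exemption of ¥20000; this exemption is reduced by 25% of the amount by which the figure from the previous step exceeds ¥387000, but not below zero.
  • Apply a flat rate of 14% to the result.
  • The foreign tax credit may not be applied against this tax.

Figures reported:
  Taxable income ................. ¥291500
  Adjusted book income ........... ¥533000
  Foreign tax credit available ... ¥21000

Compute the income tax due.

Mainline income levy:
  ¥14000 × 9% = ¥1260
  ¥57000 × 15% = ¥8550
  ¥144000 × 26% = ¥37440
  ¥76500 × 30% = ¥22950
  → ¥70200
  Less foreign tax credit ¥21000 → ¥49200

Book-profits minimum tax:
  Base (adjusted book income): ¥533000
  Exemption: 25% × (¥533000 − ¥387000) = ¥36500 ≥ ¥20000, so the exemption is fully phased out
  Base: ¥533000 − ¥0 = ¥533000
  ¥533000 × 14% = ¥74620

¥74620 > ¥49200, so the book-profits minimum tax is the binding amount.

¥74620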